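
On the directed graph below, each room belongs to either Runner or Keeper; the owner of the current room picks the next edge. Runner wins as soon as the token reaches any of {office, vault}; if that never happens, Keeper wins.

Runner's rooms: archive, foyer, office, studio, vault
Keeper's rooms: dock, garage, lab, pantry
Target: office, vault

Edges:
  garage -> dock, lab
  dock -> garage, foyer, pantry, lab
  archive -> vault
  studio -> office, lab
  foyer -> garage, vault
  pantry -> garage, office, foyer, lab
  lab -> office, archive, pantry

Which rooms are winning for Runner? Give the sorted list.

A0 = {office, vault}
A1: add {archive, foyer, studio} — archive (Runner) has archive→vault; studio (Runner) has studio→office; foyer (Runner) has foyer→vault.
A2 = A1; e.g. garage (Keeper) can still go to dock. Fixed point.
Runner's winning region = {archive, foyer, office, studio, vault}.

archive, foyer, office, studio, vault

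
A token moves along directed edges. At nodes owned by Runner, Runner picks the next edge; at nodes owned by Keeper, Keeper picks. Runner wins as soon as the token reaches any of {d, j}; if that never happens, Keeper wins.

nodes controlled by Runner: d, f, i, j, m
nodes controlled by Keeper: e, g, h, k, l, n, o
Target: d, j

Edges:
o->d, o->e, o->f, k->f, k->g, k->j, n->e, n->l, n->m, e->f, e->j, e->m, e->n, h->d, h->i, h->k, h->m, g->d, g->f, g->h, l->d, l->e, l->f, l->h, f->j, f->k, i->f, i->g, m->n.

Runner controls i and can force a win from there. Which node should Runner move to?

A0 = {d, j}
A1: add {f} — f (Runner) has f→j.
A2: add {i} — i (Runner) has i→f.
A3 = A2; e.g. e (Keeper) can still go to m. Fixed point.
From i, successor f is in the attractor (rank 1); the other successor g is not.

f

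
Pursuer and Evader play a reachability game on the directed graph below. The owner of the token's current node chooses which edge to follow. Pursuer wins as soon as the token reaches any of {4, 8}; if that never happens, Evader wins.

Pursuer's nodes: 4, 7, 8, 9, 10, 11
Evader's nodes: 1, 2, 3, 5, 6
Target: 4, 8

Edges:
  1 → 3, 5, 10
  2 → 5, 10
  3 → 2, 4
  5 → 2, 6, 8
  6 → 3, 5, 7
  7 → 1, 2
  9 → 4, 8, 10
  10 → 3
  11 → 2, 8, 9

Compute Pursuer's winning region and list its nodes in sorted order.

A0 = {4, 8}
A1: add {9, 11} — 9 (Pursuer) has 9→4; 11 (Pursuer) has 11→8.
A2 = A1; e.g. 1 (Evader) can still go to 3. Fixed point.
Pursuer's winning region = {4, 8, 9, 11}.

4, 8, 9, 11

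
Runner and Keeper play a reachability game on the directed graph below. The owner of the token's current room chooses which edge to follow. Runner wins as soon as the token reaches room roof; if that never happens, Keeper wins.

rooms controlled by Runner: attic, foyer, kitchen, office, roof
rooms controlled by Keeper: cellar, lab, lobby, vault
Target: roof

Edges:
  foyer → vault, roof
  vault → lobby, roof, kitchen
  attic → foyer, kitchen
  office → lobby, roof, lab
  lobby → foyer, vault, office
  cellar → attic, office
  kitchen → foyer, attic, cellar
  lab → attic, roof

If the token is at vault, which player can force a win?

Keeper

A0 = {roof}
A1: add {foyer, office} — foyer (Runner) has foyer→roof; office (Runner) has office→roof.
A2: add {attic, kitchen} — attic (Runner) has attic→foyer; kitchen (Runner) has kitchen→foyer.
A3: add {cellar, lab} — cellar (Keeper): all of {attic, office} already in; lab (Keeper): all of {attic, roof} already in.
A4 = A3; e.g. vault (Keeper) can still go to lobby. Fixed point.
vault never enters the attractor, so Keeper can avoid the target forever.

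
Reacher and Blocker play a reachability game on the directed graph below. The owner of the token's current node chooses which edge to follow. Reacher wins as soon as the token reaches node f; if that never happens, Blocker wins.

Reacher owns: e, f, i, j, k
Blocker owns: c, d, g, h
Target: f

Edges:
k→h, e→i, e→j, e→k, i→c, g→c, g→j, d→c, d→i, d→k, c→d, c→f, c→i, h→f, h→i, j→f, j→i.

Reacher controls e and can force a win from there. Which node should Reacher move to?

j

A0 = {f}
A1: add {j} — j (Reacher) has j→f.
A2: add {e} — e (Reacher) has e→j.
A3 = A2; e.g. c (Blocker) can still go to d. Fixed point.
From e, successor j is in the attractor (rank 1); the other successors i, k are not.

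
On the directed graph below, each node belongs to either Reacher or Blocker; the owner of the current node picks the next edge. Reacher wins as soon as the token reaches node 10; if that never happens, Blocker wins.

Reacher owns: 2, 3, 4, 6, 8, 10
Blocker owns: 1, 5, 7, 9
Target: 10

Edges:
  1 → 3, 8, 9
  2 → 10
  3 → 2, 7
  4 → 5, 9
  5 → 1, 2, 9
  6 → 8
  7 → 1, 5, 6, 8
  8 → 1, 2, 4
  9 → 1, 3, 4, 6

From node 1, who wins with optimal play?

A0 = {10}
A1: add {2} — 2 (Reacher) has 2→10.
A2: add {3, 8} — 3 (Reacher) has 3→2; 8 (Reacher) has 8→2.
A3: add {6} — 6 (Reacher) has 6→8.
A4 = A3; e.g. 1 (Blocker) can still go to 9. Fixed point.
1 never enters the attractor, so Blocker can avoid the target forever.

Blocker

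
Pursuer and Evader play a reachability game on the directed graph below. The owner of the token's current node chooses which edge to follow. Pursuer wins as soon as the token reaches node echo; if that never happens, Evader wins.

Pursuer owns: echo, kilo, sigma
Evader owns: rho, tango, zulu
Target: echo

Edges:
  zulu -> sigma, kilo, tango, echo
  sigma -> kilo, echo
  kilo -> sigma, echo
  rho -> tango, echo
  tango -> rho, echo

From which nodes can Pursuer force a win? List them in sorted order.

echo, kilo, sigma

A0 = {echo}
A1: add {kilo, sigma} — sigma (Pursuer) has sigma→echo; kilo (Pursuer) has kilo→echo.
A2 = A1; e.g. zulu (Evader) can still go to tango. Fixed point.
Pursuer's winning region = {echo, kilo, sigma}.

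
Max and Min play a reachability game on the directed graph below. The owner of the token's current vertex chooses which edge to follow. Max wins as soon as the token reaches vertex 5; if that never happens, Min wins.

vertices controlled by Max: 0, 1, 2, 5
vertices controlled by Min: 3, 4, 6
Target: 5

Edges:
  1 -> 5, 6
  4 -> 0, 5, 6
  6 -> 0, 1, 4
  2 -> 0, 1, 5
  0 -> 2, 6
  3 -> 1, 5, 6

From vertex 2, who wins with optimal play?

Max

A0 = {5}
A1: add {1, 2} — 1 (Max) has 1→5; 2 (Max) has 2→5.
2 ∈ A1, so Max can force the target.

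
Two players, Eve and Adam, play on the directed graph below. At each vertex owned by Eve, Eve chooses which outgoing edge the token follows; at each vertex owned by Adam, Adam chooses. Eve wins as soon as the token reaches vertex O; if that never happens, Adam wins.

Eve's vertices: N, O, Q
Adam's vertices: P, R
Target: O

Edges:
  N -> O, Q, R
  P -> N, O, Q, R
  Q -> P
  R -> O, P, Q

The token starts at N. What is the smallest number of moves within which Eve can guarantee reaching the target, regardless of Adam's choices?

A0 = {O}
A1: add {N} — N (Eve) has N→O.
A2 = A1; e.g. P (Adam) can still go to Q. Fixed point.
N enters the attractor at level 1, so Eve can force the target in 1 move from there.

1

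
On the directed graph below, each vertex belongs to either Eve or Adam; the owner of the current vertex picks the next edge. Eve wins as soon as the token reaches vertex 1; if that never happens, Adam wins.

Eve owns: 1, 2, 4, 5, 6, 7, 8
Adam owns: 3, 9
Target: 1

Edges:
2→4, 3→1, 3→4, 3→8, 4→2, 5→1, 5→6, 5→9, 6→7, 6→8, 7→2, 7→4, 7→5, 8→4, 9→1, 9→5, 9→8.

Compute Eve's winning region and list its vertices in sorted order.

1, 5, 6, 7

A0 = {1}
A1: add {5} — 5 (Eve) has 5→1.
A2: add {7} — 7 (Eve) has 7→5.
A3: add {6} — 6 (Eve) has 6→7.
A4 = A3; e.g. 2 (Eve) has no edge into A3. Fixed point.
Eve's winning region = {1, 5, 6, 7}.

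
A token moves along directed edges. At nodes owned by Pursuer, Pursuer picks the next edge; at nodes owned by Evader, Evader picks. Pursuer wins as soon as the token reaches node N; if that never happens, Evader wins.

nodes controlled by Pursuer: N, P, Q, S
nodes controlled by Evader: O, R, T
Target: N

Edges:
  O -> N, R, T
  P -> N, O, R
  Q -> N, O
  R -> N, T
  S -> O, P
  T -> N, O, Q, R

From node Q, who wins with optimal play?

A0 = {N}
A1: add {P, Q} — P (Pursuer) has P→N; Q (Pursuer) has Q→N.
Q ∈ A1, so Pursuer can force the target.

Pursuer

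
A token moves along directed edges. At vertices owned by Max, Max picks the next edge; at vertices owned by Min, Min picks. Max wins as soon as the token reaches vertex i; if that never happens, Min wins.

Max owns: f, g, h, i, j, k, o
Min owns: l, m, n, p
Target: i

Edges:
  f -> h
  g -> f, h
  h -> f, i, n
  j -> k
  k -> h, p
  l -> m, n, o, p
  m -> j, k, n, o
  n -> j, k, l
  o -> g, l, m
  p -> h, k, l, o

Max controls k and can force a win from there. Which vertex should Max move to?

A0 = {i}
A1: add {h} — h (Max) has h→i.
A2: add {f, g, k} — f (Max) has f→h; g (Max) has g→h; k (Max) has k→h.
A3: add {j, o} — j (Max) has j→k; o (Max) has o→g.
A4 = A3; e.g. l (Min) can still go to m. Fixed point.
From k, successor h is in the attractor (rank 1); the other successor p is not.

h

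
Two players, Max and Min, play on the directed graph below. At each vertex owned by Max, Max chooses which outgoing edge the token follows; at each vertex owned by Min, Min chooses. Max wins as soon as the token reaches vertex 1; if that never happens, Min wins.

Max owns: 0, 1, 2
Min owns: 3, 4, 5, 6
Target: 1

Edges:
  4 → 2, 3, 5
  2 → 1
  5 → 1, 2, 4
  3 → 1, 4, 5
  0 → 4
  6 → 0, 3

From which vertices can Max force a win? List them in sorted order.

1, 2

A0 = {1}
A1: add {2} — 2 (Max) has 2→1.
A2 = A1; e.g. 0 (Max) has no edge into A1. Fixed point.
Max's winning region = {1, 2}.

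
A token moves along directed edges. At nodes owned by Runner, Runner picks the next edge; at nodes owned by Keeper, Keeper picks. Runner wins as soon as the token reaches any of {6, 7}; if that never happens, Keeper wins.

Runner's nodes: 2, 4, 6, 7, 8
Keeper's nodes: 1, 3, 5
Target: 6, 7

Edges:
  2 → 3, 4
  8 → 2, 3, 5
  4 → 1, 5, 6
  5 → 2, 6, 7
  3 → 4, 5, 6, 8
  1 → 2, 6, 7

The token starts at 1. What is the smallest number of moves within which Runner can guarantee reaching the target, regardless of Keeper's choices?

A0 = {6, 7}
A1: add {4} — 4 (Runner) has 4→6.
A2: add {2} — 2 (Runner) has 2→4.
A3: add {1, 5, 8} — 1 (Keeper): all of {2, 6, 7} already in; 5 (Keeper): all of {2, 6, 7} already in; 8 (Runner) has 8→2.
1 enters the attractor at level 3, so Runner can force the target in 3 moves from there.

3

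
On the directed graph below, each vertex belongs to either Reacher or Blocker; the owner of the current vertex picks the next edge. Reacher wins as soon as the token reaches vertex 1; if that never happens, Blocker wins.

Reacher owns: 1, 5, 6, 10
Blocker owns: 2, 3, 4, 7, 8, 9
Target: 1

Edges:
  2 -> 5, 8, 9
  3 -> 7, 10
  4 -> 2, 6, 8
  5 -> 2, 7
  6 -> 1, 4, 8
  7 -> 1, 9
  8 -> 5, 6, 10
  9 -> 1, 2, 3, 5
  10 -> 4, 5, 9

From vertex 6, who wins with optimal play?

A0 = {1}
A1: add {6} — 6 (Reacher) has 6→1.
A2 = A1; e.g. 2 (Blocker) can still go to 5. Fixed point.
6 ∈ A1, so Reacher can force the target.

Reacher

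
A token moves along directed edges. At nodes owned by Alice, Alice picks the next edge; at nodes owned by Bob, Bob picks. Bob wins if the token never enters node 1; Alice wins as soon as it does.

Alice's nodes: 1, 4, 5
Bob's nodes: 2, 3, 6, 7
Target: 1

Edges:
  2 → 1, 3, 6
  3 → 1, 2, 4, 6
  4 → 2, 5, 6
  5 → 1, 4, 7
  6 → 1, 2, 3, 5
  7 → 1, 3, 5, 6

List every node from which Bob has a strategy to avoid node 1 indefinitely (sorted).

A0 = {1}
A1: add {5} — 5 (Alice) has 5→1.
A2: add {4} — 4 (Alice) has 4→5.
A3 = A2; e.g. 2 (Bob) can still go to 3. Fixed point.
Alice's attractor = {1, 4, 5}; Bob avoids the target exactly from the complement.

2, 3, 6, 7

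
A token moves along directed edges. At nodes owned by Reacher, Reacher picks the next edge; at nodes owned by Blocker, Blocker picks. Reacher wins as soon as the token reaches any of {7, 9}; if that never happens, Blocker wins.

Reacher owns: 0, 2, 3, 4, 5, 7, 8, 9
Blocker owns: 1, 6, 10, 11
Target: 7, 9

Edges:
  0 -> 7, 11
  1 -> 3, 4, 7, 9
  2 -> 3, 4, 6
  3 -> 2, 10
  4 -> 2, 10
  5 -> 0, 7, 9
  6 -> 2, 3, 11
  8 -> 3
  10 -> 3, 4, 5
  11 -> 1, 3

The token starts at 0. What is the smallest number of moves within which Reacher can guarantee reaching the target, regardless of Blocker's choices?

A0 = {7, 9}
A1: add {0, 5} — 0 (Reacher) has 0→7; 5 (Reacher) has 5→7.
A2 = A1; e.g. 1 (Blocker) can still go to 3. Fixed point.
0 enters the attractor at level 1, so Reacher can force the target in 1 move from there.

1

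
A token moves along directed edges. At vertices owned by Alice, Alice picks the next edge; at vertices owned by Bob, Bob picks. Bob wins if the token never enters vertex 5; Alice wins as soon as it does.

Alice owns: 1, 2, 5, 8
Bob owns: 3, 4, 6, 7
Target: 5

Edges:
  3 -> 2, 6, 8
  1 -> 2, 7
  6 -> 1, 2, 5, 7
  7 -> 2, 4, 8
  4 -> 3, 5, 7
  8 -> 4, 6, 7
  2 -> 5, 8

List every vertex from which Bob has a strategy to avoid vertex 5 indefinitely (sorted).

3, 4, 6, 7, 8

A0 = {5}
A1: add {2} — 2 (Alice) has 2→5.
A2: add {1} — 1 (Alice) has 1→2.
A3 = A2; e.g. 3 (Bob) can still go to 6. Fixed point.
Alice's attractor = {1, 2, 5}; Bob avoids the target exactly from the complement.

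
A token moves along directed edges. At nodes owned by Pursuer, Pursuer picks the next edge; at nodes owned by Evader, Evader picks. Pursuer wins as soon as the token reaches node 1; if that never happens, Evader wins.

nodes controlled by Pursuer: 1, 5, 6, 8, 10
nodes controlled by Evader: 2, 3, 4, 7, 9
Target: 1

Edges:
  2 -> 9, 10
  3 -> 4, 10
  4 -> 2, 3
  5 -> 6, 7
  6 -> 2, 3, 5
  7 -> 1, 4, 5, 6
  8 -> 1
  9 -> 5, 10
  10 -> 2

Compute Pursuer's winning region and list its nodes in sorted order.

A0 = {1}
A1: add {8} — 8 (Pursuer) has 8→1.
A2 = A1; e.g. 2 (Evader) can still go to 9. Fixed point.
Pursuer's winning region = {1, 8}.

1, 8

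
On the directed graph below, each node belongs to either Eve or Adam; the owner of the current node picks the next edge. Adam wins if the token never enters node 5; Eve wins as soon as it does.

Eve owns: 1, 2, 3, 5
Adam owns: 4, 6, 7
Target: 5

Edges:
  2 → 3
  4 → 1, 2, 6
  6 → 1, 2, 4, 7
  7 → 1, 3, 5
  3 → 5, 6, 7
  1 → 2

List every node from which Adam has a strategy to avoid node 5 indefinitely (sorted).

4, 6

A0 = {5}
A1: add {3} — 3 (Eve) has 3→5.
A2: add {2} — 2 (Eve) has 2→3.
A3: add {1} — 1 (Eve) has 1→2.
A4: add {7} — 7 (Adam): all of {1, 3, 5} already in.
A5 = A4; e.g. 4 (Adam) can still go to 6. Fixed point.
Eve's attractor = {1, 2, 3, 5, 7}; Adam avoids the target exactly from the complement.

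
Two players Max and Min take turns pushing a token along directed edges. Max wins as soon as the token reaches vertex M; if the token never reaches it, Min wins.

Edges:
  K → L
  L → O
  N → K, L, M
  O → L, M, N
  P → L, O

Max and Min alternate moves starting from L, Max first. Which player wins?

Track states (vertex, player-to-move).
A0 = {(M,Max), (M,Min)}
A1: add {(N,Max), (O,Max)}.
A2: add {(L,Min)}.
A3: add {(K,Max), (P,Max)}.
A4 = A3; e.g. (K,Min) stays out. (L,Max) never enters ⇒ Min avoids the target.

Min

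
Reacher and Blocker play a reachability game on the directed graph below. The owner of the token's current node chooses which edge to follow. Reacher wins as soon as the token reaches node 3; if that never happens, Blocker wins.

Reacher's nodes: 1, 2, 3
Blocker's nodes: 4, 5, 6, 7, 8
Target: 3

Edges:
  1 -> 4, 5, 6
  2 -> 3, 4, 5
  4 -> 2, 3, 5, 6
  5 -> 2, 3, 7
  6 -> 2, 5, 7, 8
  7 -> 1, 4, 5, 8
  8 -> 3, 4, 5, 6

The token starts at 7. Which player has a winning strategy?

A0 = {3}
A1: add {2} — 2 (Reacher) has 2→3.
A2 = A1; e.g. 1 (Reacher) has no edge into A1. Fixed point.
7 never enters the attractor, so Blocker can avoid the target forever.

Blocker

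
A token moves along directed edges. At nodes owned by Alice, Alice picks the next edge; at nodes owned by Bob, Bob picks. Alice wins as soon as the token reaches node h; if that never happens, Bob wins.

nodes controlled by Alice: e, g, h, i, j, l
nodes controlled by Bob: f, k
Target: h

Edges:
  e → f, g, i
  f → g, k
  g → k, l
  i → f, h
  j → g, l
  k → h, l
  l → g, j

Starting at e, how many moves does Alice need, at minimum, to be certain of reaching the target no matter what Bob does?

A0 = {h}
A1: add {i} — i (Alice) has i→h.
A2: add {e} — e (Alice) has e→i.
A3 = A2; e.g. f (Bob) can still go to g. Fixed point.
e enters the attractor at level 2, so Alice can force the target in 2 moves from there.

2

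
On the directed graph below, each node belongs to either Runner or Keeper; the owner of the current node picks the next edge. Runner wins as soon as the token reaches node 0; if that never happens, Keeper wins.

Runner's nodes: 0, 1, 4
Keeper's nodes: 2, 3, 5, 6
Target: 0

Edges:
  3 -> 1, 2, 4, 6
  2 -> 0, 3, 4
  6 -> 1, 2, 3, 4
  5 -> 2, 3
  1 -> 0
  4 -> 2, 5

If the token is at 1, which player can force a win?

A0 = {0}
A1: add {1} — 1 (Runner) has 1→0.
A2 = A1; e.g. 2 (Keeper) can still go to 3. Fixed point.
1 ∈ A1, so Runner can force the target.

Runner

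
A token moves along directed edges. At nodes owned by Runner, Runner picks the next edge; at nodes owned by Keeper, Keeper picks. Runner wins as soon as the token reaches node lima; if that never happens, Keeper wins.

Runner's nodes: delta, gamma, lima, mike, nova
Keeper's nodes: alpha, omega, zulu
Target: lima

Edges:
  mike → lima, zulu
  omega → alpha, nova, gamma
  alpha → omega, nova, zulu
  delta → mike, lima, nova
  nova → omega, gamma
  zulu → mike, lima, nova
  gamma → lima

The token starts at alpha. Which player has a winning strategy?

Keeper

A0 = {lima}
A1: add {delta, gamma, mike} — mike (Runner) has mike→lima; delta (Runner) has delta→lima; gamma (Runner) has gamma→lima.
A2: add {nova} — nova (Runner) has nova→gamma.
A3: add {zulu} — zulu (Keeper): all of {mike, lima, nova} already in.
A4 = A3; e.g. omega (Keeper) can still go to alpha. Fixed point.
alpha never enters the attractor, so Keeper can avoid the target forever.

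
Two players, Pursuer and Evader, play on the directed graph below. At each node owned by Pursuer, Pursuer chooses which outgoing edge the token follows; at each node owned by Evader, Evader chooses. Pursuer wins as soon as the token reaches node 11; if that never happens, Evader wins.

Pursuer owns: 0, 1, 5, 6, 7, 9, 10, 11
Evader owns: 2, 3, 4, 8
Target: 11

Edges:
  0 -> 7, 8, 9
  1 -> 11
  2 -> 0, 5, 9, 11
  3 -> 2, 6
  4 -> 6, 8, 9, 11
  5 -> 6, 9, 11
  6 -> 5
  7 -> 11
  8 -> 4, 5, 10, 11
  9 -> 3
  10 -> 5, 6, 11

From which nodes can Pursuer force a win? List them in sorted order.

0, 1, 5, 6, 7, 10, 11

A0 = {11}
A1: add {1, 5, 7, 10} — 1 (Pursuer) has 1→11; 5 (Pursuer) has 5→11; 7 (Pursuer) has 7→11; 10 (Pursuer) has 10→11.
A2: add {0, 6} — 0 (Pursuer) has 0→7; 6 (Pursuer) has 6→5.
A3 = A2; e.g. 2 (Evader) can still go to 9. Fixed point.
Pursuer's winning region = {0, 1, 5, 6, 7, 10, 11}.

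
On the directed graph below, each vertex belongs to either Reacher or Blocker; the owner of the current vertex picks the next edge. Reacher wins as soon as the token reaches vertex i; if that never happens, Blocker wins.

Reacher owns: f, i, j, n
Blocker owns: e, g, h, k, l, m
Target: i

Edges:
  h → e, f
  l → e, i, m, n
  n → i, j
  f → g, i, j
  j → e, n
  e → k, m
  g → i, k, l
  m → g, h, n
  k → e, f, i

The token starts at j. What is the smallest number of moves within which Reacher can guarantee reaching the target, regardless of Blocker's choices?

2

A0 = {i}
A1: add {f, n} — f (Reacher) has f→i; n (Reacher) has n→i.
A2: add {j} — j (Reacher) has j→n.
A3 = A2; e.g. e (Blocker) can still go to k. Fixed point.
j enters the attractor at level 2, so Reacher can force the target in 2 moves from there.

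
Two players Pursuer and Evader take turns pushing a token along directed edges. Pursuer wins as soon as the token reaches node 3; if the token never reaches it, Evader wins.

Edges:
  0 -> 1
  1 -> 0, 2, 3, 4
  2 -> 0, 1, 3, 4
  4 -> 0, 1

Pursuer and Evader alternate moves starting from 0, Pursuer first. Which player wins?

Evader

Track states (vertex, player-to-move).
A0 = {(3,Pursuer), (3,Evader)}
A1: add {(1,Pursuer), (2,Pursuer)}.
A2: add {(0,Evader)}.
A3: add {(4,Pursuer)}.
A4 = A3; e.g. (0,Pursuer) stays out. (0,Pursuer) never enters ⇒ Evader avoids the target.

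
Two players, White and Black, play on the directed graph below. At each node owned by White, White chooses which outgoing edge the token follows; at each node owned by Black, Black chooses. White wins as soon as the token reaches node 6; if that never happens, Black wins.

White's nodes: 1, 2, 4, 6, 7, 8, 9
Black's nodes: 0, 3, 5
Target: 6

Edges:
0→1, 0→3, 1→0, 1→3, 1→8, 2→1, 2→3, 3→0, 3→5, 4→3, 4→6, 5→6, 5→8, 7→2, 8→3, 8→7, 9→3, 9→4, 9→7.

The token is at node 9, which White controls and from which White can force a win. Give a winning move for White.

A0 = {6}
A1: add {4} — 4 (White) has 4→6.
A2: add {9} — 9 (White) has 9→4.
A3 = A2; e.g. 0 (Black) can still go to 1. Fixed point.
From 9, successor 4 is in the attractor (rank 1); the other successors 3, 7 are not.

4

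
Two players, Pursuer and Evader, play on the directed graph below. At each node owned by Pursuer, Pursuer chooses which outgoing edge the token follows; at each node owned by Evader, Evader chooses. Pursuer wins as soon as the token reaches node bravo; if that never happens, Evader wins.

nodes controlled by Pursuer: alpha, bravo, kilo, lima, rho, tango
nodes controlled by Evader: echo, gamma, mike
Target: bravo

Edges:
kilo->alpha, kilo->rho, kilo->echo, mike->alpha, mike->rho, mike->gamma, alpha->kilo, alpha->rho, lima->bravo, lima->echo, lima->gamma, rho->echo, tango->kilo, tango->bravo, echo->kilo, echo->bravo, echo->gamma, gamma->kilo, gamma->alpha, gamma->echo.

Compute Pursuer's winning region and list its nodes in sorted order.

A0 = {bravo}
A1: add {lima, tango} — lima (Pursuer) has lima→bravo; tango (Pursuer) has tango→bravo.
A2 = A1; e.g. kilo (Pursuer) has no edge into A1. Fixed point.
Pursuer's winning region = {bravo, lima, tango}.

bravo, lima, tango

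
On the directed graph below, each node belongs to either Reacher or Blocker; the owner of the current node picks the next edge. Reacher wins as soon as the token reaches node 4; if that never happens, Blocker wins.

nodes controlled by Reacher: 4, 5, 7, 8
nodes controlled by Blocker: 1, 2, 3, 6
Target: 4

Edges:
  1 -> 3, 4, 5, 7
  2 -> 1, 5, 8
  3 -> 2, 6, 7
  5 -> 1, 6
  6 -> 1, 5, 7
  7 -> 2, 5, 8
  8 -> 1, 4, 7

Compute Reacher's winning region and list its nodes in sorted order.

A0 = {4}
A1: add {8} — 8 (Reacher) has 8→4.
A2: add {7} — 7 (Reacher) has 7→8.
A3 = A2; e.g. 1 (Blocker) can still go to 3. Fixed point.
Reacher's winning region = {4, 7, 8}.

4, 7, 8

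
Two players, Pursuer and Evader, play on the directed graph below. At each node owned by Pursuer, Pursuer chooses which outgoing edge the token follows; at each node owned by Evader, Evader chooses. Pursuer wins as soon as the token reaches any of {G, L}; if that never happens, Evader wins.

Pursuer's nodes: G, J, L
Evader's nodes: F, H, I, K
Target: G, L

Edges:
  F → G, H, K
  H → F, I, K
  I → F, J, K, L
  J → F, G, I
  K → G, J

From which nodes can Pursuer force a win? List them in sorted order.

A0 = {G, L}
A1: add {J} — J (Pursuer) has J→G.
A2: add {K} — K (Evader): all of {G, J} already in.
A3 = A2; e.g. F (Evader) can still go to H. Fixed point.
Pursuer's winning region = {G, J, K, L}.

G, J, K, L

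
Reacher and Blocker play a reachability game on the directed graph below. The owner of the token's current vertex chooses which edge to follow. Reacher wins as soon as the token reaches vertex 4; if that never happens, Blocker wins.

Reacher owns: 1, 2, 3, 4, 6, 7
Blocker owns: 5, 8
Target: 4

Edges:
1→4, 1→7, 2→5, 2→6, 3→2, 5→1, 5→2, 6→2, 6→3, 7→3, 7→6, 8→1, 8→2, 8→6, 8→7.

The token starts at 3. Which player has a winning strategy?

Blocker

A0 = {4}
A1: add {1} — 1 (Reacher) has 1→4.
A2 = A1; e.g. 2 (Reacher) has no edge into A1. Fixed point.
3 never enters the attractor, so Blocker can avoid the target forever.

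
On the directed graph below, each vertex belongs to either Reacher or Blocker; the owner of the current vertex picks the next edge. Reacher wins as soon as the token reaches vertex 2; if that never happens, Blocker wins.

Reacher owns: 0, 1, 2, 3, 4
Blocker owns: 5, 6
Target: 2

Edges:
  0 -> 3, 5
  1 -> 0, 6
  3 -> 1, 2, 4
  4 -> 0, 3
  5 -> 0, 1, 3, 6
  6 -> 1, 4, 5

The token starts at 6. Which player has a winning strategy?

A0 = {2}
A1: add {3} — 3 (Reacher) has 3→2.
A2: add {0, 4} — 0 (Reacher) has 0→3; 4 (Reacher) has 4→3.
A3: add {1} — 1 (Reacher) has 1→0.
A4 = A3; e.g. 5 (Blocker) can still go to 6. Fixed point.
6 never enters the attractor, so Blocker can avoid the target forever.

Blocker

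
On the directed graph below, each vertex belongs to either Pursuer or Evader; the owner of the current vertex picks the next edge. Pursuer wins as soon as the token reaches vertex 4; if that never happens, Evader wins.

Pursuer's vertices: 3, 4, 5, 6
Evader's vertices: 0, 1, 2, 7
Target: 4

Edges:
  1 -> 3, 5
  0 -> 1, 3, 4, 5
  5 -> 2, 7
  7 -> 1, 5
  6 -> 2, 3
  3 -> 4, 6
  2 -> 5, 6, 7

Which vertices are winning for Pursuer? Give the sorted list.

A0 = {4}
A1: add {3} — 3 (Pursuer) has 3→4.
A2: add {6} — 6 (Pursuer) has 6→3.
A3 = A2; e.g. 0 (Evader) can still go to 1. Fixed point.
Pursuer's winning region = {3, 4, 6}.

3, 4, 6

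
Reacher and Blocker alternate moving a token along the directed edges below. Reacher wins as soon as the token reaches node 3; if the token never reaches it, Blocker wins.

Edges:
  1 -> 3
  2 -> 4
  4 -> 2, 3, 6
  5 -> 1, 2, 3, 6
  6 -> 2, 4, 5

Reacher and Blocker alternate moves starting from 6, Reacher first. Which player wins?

Reacher

Track states (vertex, player-to-move).
A0 = {(3,Reacher), (3,Blocker)}
A1: add {(1,Reacher), (1,Blocker), (4,Reacher), (5,Reacher)}.
A2: add {(2,Blocker)}.
A3: add {(6,Reacher)}.
(6,Reacher) ∈ A3 ⇒ Reacher forces the target.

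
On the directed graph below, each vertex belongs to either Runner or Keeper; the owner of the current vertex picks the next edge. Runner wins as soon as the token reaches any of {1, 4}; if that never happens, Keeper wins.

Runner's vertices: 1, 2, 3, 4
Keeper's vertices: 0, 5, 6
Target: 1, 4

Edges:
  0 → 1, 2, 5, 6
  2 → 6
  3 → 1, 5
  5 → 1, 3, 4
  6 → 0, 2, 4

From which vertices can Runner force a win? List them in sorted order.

1, 3, 4, 5

A0 = {1, 4}
A1: add {3} — 3 (Runner) has 3→1.
A2: add {5} — 5 (Keeper): all of {1, 3, 4} already in.
A3 = A2; e.g. 0 (Keeper) can still go to 2. Fixed point.
Runner's winning region = {1, 3, 4, 5}.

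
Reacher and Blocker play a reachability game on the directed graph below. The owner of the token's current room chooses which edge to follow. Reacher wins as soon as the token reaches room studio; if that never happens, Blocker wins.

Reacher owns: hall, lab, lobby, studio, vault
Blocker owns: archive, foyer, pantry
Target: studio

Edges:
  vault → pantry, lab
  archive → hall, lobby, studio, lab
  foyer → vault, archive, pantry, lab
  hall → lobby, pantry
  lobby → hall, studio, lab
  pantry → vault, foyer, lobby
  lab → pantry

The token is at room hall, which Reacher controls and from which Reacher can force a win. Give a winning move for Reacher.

A0 = {studio}
A1: add {lobby} — lobby (Reacher) has lobby→studio.
A2: add {hall} — hall (Reacher) has hall→lobby.
A3 = A2; e.g. vault (Reacher) has no edge into A2. Fixed point.
From hall, successor lobby is in the attractor (rank 1); the other successor pantry is not.

lobby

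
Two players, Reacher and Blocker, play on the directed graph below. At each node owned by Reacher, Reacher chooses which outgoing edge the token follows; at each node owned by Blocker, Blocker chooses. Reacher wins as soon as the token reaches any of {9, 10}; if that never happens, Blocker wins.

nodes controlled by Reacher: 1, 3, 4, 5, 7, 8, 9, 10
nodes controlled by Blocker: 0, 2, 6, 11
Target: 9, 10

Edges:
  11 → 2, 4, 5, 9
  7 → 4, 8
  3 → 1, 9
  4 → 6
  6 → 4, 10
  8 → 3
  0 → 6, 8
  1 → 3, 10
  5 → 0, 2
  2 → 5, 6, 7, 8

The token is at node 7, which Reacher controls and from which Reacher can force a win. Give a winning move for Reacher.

8

A0 = {9, 10}
A1: add {1, 3} — 1 (Reacher) has 1→10; 3 (Reacher) has 3→9.
A2: add {8} — 8 (Reacher) has 8→3.
A3: add {7} — 7 (Reacher) has 7→8.
A4 = A3; e.g. 0 (Blocker) can still go to 6. Fixed point.
From 7, successor 8 is in the attractor (rank 2); the other successor 4 is not.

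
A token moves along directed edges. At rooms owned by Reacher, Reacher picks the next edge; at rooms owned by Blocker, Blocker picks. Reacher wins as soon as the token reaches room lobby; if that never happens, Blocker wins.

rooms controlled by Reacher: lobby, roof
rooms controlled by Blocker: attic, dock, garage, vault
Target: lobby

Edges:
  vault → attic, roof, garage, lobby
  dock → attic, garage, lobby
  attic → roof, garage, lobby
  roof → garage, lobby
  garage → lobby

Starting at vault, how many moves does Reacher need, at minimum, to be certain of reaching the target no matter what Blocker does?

3

A0 = {lobby}
A1: add {garage, roof} — roof (Reacher) has roof→lobby; garage (Blocker): all of {lobby} already in.
A2: add {attic} — attic (Blocker): all of {roof, garage, lobby} already in.
A3: add {dock, vault} — vault (Blocker): all of {attic, roof, garage, lobby} already in; dock (Blocker): all of {attic, garage, lobby} already in.
A3 = all vertices. Fixed point.
vault enters the attractor at level 3, so Reacher can force the target in 3 moves from there.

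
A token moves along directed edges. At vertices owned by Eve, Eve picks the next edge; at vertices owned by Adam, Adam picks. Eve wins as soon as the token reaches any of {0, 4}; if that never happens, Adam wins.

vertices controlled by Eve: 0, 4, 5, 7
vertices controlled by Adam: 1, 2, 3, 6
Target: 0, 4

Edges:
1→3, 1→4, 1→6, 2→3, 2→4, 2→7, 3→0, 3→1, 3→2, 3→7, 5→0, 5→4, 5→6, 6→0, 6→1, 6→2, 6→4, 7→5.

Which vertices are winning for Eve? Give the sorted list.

0, 4, 5, 7

A0 = {0, 4}
A1: add {5} — 5 (Eve) has 5→0.
A2: add {7} — 7 (Eve) has 7→5.
A3 = A2; e.g. 1 (Adam) can still go to 3. Fixed point.
Eve's winning region = {0, 4, 5, 7}.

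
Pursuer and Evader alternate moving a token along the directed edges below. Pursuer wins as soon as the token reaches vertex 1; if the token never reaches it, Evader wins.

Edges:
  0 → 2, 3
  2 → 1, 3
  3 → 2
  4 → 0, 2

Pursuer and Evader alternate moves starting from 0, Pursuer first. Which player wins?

Track states (vertex, player-to-move).
A0 = {(1,Pursuer), (1,Evader)}
A1: add {(2,Pursuer)}.
A2: add {(3,Evader)}.
A3: add {(0,Pursuer)}.
(0,Pursuer) ∈ A3 ⇒ Pursuer forces the target.

Pursuer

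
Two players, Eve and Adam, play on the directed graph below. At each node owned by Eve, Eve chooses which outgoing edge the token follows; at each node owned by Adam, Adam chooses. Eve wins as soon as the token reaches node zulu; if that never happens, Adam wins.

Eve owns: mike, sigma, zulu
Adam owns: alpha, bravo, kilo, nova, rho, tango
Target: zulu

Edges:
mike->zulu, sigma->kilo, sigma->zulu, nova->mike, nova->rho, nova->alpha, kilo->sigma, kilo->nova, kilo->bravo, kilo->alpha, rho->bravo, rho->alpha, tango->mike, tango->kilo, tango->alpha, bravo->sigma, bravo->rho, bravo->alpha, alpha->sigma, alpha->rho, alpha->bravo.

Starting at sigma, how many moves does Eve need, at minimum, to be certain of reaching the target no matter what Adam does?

1

A0 = {zulu}
A1: add {mike, sigma} — mike (Eve) has mike→zulu; sigma (Eve) has sigma→zulu.
A2 = A1; e.g. nova (Adam) can still go to rho. Fixed point.
sigma enters the attractor at level 1, so Eve can force the target in 1 move from there.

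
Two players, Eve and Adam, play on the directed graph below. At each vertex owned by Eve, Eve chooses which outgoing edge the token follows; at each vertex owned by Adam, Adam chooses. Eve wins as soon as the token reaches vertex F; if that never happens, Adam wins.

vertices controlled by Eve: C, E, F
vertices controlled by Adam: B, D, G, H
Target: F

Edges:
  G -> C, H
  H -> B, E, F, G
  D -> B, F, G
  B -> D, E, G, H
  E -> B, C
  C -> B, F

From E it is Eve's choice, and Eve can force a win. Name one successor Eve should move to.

A0 = {F}
A1: add {C} — C (Eve) has C→F.
A2: add {E} — E (Eve) has E→C.
A3 = A2; e.g. B (Adam) can still go to D. Fixed point.
From E, successor C is in the attractor (rank 1); the other successor B is not.

C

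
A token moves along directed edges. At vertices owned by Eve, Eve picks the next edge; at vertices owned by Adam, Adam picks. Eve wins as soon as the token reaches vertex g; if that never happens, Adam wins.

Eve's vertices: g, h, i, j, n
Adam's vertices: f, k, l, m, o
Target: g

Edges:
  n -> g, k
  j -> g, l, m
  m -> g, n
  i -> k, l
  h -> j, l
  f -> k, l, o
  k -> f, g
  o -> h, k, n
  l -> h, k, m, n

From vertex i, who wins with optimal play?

A0 = {g}
A1: add {j, n} — j (Eve) has j→g; n (Eve) has n→g.
A2: add {h, m} — h (Eve) has h→j; m (Adam): all of {g, n} already in.
A3 = A2; e.g. f (Adam) can still go to k. Fixed point.
i never enters the attractor, so Adam can avoid the target forever.

Adam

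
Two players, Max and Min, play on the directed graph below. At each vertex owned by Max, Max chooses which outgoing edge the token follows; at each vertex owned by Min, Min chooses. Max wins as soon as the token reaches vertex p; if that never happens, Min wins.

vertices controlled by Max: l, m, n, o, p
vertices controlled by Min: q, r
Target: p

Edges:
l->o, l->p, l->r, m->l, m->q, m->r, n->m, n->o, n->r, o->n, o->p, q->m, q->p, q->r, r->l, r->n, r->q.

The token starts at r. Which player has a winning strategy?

A0 = {p}
A1: add {l, o} — l (Max) has l→p; o (Max) has o→p.
A2: add {m, n} — m (Max) has m→l; n (Max) has n→o.
A3 = A2; e.g. q (Min) can still go to r. Fixed point.
r never enters the attractor, so Min can avoid the target forever.

Min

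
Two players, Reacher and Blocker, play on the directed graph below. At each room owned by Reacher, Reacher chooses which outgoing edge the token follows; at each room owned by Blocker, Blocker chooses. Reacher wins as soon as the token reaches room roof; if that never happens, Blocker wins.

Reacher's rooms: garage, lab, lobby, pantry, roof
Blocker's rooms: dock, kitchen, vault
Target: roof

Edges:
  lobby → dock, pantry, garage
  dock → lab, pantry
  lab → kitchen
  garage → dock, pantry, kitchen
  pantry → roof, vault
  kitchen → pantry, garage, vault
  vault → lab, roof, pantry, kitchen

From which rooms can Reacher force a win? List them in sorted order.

garage, lobby, pantry, roof

A0 = {roof}
A1: add {pantry} — pantry (Reacher) has pantry→roof.
A2: add {garage, lobby} — lobby (Reacher) has lobby→pantry; garage (Reacher) has garage→pantry.
A3 = A2; e.g. lab (Reacher) has no edge into A2. Fixed point.
Reacher's winning region = {garage, lobby, pantry, roof}.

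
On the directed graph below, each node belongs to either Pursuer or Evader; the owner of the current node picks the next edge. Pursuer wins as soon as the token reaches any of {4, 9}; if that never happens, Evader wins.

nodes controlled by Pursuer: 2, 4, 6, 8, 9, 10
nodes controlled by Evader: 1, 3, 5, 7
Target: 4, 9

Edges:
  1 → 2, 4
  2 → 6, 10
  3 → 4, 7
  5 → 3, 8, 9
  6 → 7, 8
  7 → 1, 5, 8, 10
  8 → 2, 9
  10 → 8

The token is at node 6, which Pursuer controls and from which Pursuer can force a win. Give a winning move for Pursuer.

8

A0 = {4, 9}
A1: add {8} — 8 (Pursuer) has 8→9.
A2: add {6, 10} — 6 (Pursuer) has 6→8; 10 (Pursuer) has 10→8.
A3: add {2} — 2 (Pursuer) has 2→6.
A4: add {1} — 1 (Evader): all of {2, 4} already in.
A5 = A4; e.g. 3 (Evader) can still go to 7. Fixed point.
From 6, successor 8 is in the attractor (rank 1); the other successor 7 is not.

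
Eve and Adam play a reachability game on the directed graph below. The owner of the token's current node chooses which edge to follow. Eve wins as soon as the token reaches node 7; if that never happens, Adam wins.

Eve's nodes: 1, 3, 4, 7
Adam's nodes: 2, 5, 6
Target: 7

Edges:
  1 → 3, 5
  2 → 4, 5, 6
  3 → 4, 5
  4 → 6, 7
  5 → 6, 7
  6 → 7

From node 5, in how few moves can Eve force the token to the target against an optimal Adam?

2

A0 = {7}
A1: add {4, 6} — 4 (Eve) has 4→7; 6 (Adam): all of {7} already in.
A2: add {3, 5} — 3 (Eve) has 3→4; 5 (Adam): all of {6, 7} already in.
5 enters the attractor at level 2, so Eve can force the target in 2 moves from there.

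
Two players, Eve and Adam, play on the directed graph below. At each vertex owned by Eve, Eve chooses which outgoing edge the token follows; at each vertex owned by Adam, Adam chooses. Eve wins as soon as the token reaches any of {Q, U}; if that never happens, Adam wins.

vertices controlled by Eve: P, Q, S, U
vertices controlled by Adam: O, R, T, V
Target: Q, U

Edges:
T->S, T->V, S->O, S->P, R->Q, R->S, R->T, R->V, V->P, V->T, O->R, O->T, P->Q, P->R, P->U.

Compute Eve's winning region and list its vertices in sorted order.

A0 = {Q, U}
A1: add {P} — P (Eve) has P→Q.
A2: add {S} — S (Eve) has S→P.
A3 = A2; e.g. O (Adam) can still go to R. Fixed point.
Eve's winning region = {P, Q, S, U}.

P, Q, S, U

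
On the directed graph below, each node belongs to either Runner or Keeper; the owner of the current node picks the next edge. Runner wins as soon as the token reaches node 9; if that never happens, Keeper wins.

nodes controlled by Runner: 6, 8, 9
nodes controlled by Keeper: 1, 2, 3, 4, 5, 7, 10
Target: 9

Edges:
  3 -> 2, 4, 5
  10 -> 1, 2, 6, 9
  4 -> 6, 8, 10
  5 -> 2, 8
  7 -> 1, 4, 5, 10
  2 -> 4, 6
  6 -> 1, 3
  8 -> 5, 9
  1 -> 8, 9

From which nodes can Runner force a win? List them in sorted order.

1, 6, 8, 9

A0 = {9}
A1: add {8} — 8 (Runner) has 8→9.
A2: add {1} — 1 (Keeper): all of {8, 9} already in.
A3: add {6} — 6 (Runner) has 6→1.
A4 = A3; e.g. 2 (Keeper) can still go to 4. Fixed point.
Runner's winning region = {1, 6, 8, 9}.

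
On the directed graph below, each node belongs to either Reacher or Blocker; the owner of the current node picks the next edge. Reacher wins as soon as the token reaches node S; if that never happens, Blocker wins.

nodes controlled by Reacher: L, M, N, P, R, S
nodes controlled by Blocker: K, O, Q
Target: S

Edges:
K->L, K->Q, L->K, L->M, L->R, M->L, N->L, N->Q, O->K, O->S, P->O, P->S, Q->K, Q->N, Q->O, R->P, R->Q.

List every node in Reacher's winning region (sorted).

L, M, N, P, R, S

A0 = {S}
A1: add {P} — P (Reacher) has P→S.
A2: add {R} — R (Reacher) has R→P.
A3: add {L} — L (Reacher) has L→R.
A4: add {M, N} — M (Reacher) has M→L; N (Reacher) has N→L.
A5 = A4; e.g. K (Blocker) can still go to Q. Fixed point.
Reacher's winning region = {L, M, N, P, R, S}.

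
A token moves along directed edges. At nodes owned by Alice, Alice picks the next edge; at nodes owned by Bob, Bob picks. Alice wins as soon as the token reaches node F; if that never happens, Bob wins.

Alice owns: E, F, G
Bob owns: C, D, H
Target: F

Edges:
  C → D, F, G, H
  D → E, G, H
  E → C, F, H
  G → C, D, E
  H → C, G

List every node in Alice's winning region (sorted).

A0 = {F}
A1: add {E} — E (Alice) has E→F.
A2: add {G} — G (Alice) has G→E.
A3 = A2; e.g. C (Bob) can still go to D. Fixed point.
Alice's winning region = {E, F, G}.

E, F, G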